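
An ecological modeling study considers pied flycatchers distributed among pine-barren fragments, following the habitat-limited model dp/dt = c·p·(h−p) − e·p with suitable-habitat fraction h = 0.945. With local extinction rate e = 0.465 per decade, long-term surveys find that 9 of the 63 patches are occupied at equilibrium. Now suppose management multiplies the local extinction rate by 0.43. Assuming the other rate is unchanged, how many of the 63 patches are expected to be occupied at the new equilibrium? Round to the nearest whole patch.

38

Observed p* = 9/63 = 0.14286.
Balance c(h−p*) = e gives c = e/(0.945 − 0.14286) = 0.465/0.80214 = 0.57970.
New p* = 0.945 − e/c = 0.945 − 0.19995/0.57970 = 0.60008.
Expected occupied = 63 × 0.60008 = 37.81 ≈ 38.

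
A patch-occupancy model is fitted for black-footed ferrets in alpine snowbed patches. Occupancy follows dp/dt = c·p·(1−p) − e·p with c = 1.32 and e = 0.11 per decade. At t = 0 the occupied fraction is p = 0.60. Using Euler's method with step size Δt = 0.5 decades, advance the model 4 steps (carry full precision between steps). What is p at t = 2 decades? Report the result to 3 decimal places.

0.897

Update rule: p ← p + [c·p·(1−p) − e·p]·Δt with Δt = 0.5.
  1  |  dp/dt·Δt = +0.125400  |  p_1 = 0.725400
  2  |  dp/dt·Δt = +0.091572  |  p_2 = 0.816972
  3  |  dp/dt·Δt = +0.053756  |  p_3 = 0.870727
  4  |  dp/dt·Δt = +0.026400  |  p_4 = 0.897128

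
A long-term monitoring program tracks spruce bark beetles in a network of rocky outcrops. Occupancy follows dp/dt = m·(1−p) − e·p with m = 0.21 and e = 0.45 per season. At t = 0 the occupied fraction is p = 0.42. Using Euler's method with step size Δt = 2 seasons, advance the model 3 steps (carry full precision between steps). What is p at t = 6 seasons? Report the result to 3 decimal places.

Update rule: p ← p + [m·(1−p) − e·p]·Δt with Δt = 2.
  1  |  dp/dt·Δt = -0.134400  |  p_1 = 0.285600
  2  |  dp/dt·Δt = +0.043008  |  p_2 = 0.328608
  3  |  dp/dt·Δt = -0.013763  |  p_3 = 0.314845

0.315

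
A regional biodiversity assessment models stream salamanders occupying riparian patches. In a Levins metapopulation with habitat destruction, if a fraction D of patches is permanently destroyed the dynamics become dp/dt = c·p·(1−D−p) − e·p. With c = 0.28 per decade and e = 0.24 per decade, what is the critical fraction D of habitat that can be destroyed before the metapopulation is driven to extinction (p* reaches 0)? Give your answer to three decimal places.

0.143

The nontrivial equilibrium is p* = (1−D) − e/c; extinction occurs when this hits zero.
So D_crit = 1 − e/c = 1 − 0.24/0.28 = 1 − 0.8571 = 0.1429.
Note this equals the original equilibrium occupancy — the Levins extinction-debt result.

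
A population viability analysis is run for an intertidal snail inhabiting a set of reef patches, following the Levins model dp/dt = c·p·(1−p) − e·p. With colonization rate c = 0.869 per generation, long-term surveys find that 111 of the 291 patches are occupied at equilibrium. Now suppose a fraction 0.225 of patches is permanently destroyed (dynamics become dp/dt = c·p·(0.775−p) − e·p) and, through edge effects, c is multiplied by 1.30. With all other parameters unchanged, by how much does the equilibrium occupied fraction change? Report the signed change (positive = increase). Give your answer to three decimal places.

-0.082

Observed p* = 111/291 = 0.38144.
Balance c(1−p*) = e gives e = 0.869×(1 − 0.38144) = 0.53753.
New p* = 0.775 − e/c = 0.775 − 0.53753/1.12970 = 0.29918.
Δp* = 0.29918 − 0.38144 = -0.08226.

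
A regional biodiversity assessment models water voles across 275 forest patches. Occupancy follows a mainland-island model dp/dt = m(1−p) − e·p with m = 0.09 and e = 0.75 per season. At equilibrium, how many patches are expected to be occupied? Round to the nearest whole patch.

29

p* = m/(m+e) = 0.09/0.8400 = 0.1071.
Expected occupied patches = N × p* = 275 × 0.1071 = 29.46 ≈ 29.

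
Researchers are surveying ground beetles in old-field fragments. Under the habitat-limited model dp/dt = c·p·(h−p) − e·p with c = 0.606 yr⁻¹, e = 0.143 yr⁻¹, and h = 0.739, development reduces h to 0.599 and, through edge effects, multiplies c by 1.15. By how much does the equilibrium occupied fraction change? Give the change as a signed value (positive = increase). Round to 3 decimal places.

Before: p* = h − e/c = 0.739 − 0.143/0.606 = 0.739 − 0.2360 = 0.5030.
After: c = 0.6969, e = 0.143, h = 0.599; p* = 0.599 − 0.143/0.6969 = 0.3938.
Δp* = 0.3938 − 0.5030 = -0.1092.

-0.109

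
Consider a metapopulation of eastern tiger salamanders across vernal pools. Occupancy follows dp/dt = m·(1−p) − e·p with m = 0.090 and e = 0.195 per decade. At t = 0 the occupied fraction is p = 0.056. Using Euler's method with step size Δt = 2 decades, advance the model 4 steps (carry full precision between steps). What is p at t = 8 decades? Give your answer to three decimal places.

Update rule: p ← p + [m·(1−p) − e·p]·Δt with Δt = 2.
p: 0.05600 → 0.20408  (Δp = +0.14808)
p: 0.20408 → 0.26775  (Δp = +0.06367)
p: 0.26775 → 0.29513  (Δp = +0.02738)
p: 0.29513 → 0.30691  (Δp = +0.01177)

0.307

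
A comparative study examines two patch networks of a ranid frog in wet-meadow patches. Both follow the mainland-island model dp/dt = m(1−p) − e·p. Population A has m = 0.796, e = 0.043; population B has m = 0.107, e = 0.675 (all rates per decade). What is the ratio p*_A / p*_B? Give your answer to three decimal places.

A: p*_A = m/(m+e) = 0.796/0.8390 = 0.9487.
B: p*_B = 0.107/0.7820 = 0.1368.
p*_A / p*_B = 0.9487/0.1368 = 6.9338.

6.934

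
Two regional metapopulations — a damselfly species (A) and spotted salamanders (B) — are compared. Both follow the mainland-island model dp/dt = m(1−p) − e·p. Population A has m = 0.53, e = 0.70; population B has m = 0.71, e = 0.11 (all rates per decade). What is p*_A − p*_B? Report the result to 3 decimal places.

-0.435

A: p*_A = m/(m+e) = 0.53/1.2300 = 0.4309.
B: p*_B = 0.71/0.8200 = 0.8659.
p*_A − p*_B = 0.4309 − 0.8659 = -0.4350.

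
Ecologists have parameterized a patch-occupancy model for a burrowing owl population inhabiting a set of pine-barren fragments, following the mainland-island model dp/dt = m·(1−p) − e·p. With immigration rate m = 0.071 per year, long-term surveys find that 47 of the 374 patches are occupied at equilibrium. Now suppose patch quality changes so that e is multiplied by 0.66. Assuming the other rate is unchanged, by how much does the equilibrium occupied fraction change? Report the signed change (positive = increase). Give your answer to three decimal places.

Observed p* = 47/374 = 0.12567.
Balance m(1−p*) = e·p* gives e = m(1−p*)/p* = 0.071×0.87433/0.12567 = 0.49397.
New p* = m/(m+e) = 0.07100/(0.07100+0.32602) = 0.17883.
Δp* = 0.17883 − 0.12567 = +0.05316.

0.053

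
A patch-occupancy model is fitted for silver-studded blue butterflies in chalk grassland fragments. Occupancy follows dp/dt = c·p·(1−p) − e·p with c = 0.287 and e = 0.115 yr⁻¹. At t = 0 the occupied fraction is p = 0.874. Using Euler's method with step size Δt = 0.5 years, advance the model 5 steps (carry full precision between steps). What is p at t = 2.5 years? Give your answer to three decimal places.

0.747

Update rule: p ← p + [c·p·(1−p) − e·p]·Δt with Δt = 0.5.
t = 0.5: p = 0.87400 + (-0.03445) = 0.83955
t = 1: p = 0.83955 + (-0.02894) = 0.81060
t = 1.5: p = 0.81060 + (-0.02458) = 0.78603
t = 2: p = 0.78603 + (-0.02106) = 0.76496
t = 2.5: p = 0.76496 + (-0.01818) = 0.74678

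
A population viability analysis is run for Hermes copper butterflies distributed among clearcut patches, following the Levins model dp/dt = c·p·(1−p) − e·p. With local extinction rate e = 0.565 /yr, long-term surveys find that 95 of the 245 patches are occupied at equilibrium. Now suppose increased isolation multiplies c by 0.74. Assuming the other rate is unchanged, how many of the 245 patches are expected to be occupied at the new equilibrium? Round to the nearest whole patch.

Observed p* = 95/245 = 0.38776.
Balance c(1−p*) = e gives c = e/(1 − 0.38776) = 0.565/0.61224 = 0.92284.
New p* = 1 − e/c = 1 − 0.56500/0.68290 = 0.17265.
Expected occupied = 245 × 0.17265 = 42.30 ≈ 42.

42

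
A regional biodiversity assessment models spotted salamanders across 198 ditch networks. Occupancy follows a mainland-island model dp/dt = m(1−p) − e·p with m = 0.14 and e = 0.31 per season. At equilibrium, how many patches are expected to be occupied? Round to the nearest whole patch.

p* = m/(m+e) = 0.14/0.4500 = 0.3111.
Expected occupied patches = N × p* = 198 × 0.3111 = 61.60 ≈ 62.

62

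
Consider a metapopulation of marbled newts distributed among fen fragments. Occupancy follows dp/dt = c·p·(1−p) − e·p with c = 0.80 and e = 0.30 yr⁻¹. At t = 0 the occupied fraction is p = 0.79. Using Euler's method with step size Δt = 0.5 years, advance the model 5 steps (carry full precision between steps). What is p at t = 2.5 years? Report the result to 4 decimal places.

Update rule: p ← p + [c·p·(1−p) − e·p]·Δt with Δt = 0.5.
step 1: Δp = -0.05214, p = 0.73786
step 2: Δp = -0.03331, p = 0.70455
step 3: Δp = -0.02242, p = 0.68213
step 4: Δp = -0.01559, p = 0.66654
step 5: Δp = -0.01108, p = 0.65547

0.6555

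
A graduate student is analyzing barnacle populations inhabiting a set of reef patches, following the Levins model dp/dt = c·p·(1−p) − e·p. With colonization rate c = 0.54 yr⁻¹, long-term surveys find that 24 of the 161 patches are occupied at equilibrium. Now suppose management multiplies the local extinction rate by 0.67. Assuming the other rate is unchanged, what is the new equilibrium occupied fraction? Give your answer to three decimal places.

Observed p* = 24/161 = 0.14907.
Balance c(1−p*) = e gives e = 0.54×(1 − 0.14907) = 0.45950.
New p* = 1 − e/c = 1 − 0.30787/0.54000 = 0.42987.

0.430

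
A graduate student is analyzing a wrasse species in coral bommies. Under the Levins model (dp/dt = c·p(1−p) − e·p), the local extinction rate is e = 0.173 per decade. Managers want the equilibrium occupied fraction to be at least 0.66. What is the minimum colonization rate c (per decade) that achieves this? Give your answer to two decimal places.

0.51

p* = 1 − e/c ≥ 0.66 requires e/c ≤ 0.3400, i.e. c ≥ e/0.3400.
c_min = 0.173/0.3400 = 0.5088.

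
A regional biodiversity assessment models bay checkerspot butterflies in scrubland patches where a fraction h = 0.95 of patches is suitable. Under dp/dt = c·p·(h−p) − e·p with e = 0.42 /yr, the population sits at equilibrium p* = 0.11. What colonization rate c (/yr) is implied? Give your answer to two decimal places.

At equilibrium c(h−p*) = e, so c = e/(h−p*).
c = 0.42/(0.95 − 0.11) = 0.42/0.8400 = 0.5000.

0.50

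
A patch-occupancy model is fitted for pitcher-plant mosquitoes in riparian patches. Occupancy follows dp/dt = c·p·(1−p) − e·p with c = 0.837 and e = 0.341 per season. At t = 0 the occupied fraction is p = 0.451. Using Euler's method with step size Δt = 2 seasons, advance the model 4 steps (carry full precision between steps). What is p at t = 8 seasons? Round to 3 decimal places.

Update rule: p ← p + [c·p·(1−p) − e·p]·Δt with Δt = 2.
t = 2: p = 0.45100 + (+0.10690) = 0.55790
t = 4: p = 0.55790 + (+0.03240) = 0.59030
t = 6: p = 0.59030 + (+0.00227) = 0.59257
t = 8: p = 0.59257 + (+0.00003) = 0.59259

0.593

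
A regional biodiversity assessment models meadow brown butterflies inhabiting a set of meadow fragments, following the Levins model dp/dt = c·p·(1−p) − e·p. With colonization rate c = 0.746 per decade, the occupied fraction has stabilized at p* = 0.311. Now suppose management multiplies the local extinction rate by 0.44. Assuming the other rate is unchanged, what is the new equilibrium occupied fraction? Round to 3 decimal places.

0.697

Balance c(1−p*) = e gives e = 0.746×(1 − 0.31100) = 0.51399.
New p* = 1 − e/c = 1 − 0.22616/0.74600 = 0.69684.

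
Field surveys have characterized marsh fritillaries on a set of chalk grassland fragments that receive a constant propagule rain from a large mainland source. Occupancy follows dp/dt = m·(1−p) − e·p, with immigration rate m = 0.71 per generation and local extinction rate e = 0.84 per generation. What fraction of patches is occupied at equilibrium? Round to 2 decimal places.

0.46

Setting dp/dt = 0: m − m·p* = e·p*, so m = (m+e)·p*.
p* = m/(m+e) = 0.71/(0.71+0.84) = 0.71/1.5500 = 0.4581.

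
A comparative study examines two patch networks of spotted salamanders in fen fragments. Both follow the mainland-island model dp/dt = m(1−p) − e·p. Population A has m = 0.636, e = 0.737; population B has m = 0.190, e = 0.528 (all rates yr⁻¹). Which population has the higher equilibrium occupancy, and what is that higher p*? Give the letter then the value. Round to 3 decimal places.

A: p*_A = m/(m+e) = 0.636/1.3730 = 0.4632.
B: p*_B = 0.190/0.7180 = 0.2646.
A is higher at 0.4632.

A, 0.463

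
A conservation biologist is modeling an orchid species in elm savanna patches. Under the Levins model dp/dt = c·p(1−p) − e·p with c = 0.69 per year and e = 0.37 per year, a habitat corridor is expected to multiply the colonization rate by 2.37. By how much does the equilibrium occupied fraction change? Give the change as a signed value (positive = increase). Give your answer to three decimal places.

0.310

Before: p* = 1 − 0.37/0.69 = 0.4638.
After the change, c = 1.6353, e = 0.37, so p* = 1 − 0.37/1.6353 = 0.7737.
Δp* = 0.7737 − 0.4638 = +0.3100.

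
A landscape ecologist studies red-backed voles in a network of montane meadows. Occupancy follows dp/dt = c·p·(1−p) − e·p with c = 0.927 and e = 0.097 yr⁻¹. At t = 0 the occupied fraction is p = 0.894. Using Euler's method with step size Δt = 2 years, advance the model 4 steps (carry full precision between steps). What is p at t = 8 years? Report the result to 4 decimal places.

Update rule: p ← p + [c·p·(1−p) − e·p]·Δt with Δt = 2.
t = 2: p = 0.89400 + (+0.00226) = 0.89626
t = 4: p = 0.89626 + (-0.00149) = 0.89477
t = 6: p = 0.89477 + (+0.00098) = 0.89575
t = 8: p = 0.89575 + (-0.00065) = 0.89510

0.8951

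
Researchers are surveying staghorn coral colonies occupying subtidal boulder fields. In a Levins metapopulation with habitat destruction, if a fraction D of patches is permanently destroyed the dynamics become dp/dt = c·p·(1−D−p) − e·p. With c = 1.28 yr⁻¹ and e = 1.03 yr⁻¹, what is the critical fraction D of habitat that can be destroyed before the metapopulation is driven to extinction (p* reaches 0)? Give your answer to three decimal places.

0.195

The nontrivial equilibrium is p* = (1−D) − e/c; extinction occurs when this hits zero.
So D_crit = 1 − e/c = 1 − 1.03/1.28 = 1 − 0.8047 = 0.1953.
This equals the undisturbed p*, a classic result of Lande's extension.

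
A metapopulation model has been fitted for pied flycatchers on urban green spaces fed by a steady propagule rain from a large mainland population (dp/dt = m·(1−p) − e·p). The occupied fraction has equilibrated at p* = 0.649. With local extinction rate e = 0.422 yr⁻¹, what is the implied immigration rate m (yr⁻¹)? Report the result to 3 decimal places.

0.780

At equilibrium m(1−p*) = e·p*, so m = e·p*/(1−p*).
m = 0.422 × 0.649 / 0.3510 = 0.2739/0.3510 = 0.7803.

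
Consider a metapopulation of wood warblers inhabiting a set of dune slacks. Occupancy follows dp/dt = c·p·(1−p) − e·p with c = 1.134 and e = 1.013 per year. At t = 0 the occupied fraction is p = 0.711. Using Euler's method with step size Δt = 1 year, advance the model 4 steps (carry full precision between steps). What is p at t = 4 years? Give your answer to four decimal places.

0.1613

Update rule: p ← p + [c·p·(1−p) − e·p]·Δt with Δt = 1.
p: 0.71100 → 0.22377  (Δp = -0.48723)
p: 0.22377 → 0.19406  (Δp = -0.02971)
p: 0.19406 → 0.17484  (Δp = -0.01923)
p: 0.17484 → 0.16133  (Δp = -0.01351)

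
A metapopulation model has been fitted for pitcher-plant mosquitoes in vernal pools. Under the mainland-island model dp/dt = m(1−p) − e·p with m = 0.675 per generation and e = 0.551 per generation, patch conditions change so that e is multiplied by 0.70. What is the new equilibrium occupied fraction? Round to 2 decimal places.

Before: p* = 0.675/(0.675+0.551) = 0.5506.
After: m = 0.675, e = 0.3857; p* = 0.675/1.0607 = 0.6364.

0.64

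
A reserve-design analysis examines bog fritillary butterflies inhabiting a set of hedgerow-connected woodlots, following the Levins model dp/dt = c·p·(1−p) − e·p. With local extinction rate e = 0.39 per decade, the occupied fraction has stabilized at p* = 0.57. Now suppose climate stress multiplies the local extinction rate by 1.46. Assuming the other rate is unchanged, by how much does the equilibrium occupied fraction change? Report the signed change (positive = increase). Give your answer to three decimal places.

Balance c(1−p*) = e gives c = e/(1 − 0.57000) = 0.39/0.43000 = 0.90698.
New p* = 1 − e/c = 1 − 0.56940/0.90698 = 0.37220.
Δp* = 0.37220 − 0.57000 = -0.19780.

-0.198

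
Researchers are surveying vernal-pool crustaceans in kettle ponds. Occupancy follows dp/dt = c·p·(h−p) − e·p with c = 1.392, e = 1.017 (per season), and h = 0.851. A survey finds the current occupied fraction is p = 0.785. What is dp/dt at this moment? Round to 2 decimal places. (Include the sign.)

Colonization term: c·p·(h−p) = 1.392×0.785×0.0660 = 0.07212.
Extinction term: e·p = 0.79834.
dp/dt = 0.07212 − 0.79834 = -0.72623.

-0.73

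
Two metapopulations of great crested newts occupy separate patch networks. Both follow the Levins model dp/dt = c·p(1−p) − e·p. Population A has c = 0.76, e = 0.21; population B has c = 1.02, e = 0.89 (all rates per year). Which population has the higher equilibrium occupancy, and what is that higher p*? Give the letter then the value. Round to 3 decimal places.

A, 0.724

A: p*_A = 1 − 0.21/0.76 = 0.7237.
B: p*_B = 1 − 0.89/1.02 = 0.1275.
A is higher at 0.7237.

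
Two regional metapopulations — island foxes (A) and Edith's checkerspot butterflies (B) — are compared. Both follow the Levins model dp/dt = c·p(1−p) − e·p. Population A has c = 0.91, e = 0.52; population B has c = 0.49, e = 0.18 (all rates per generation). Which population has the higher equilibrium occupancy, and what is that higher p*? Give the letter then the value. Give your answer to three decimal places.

A: p*_A = 1 − 0.52/0.91 = 0.4286.
B: p*_B = 1 − 0.18/0.49 = 0.6327.
B is higher at 0.6327.

B, 0.633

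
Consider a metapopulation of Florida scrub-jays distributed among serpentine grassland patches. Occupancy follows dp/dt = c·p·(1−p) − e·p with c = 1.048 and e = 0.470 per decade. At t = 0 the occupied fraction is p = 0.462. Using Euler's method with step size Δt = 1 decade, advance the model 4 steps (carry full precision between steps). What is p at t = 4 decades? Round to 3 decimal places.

0.547

Update rule: p ← p + [c·p·(1−p) − e·p]·Δt with Δt = 1.
t = 1: p = 0.46200 + (+0.04335) = 0.50535
t = 2: p = 0.50535 + (+0.02446) = 0.52980
t = 3: p = 0.52980 + (+0.01206) = 0.54187
t = 4: p = 0.54187 + (+0.00549) = 0.54735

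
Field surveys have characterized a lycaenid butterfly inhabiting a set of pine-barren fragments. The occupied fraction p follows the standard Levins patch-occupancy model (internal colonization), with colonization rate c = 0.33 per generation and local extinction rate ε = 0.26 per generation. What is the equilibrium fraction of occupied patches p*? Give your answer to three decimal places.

Setting dp/dt = 0 and dividing through by p* gives c·(1−p*) = ε.
So p* = 1 − ε/c = 1 − 0.26/0.33 = 1 − 0.7879 = 0.2121.

0.212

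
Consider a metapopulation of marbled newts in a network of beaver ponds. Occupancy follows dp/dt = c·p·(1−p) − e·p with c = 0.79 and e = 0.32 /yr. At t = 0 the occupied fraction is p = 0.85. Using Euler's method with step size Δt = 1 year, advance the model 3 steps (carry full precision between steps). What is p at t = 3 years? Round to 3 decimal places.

Update rule: p ← p + [c·p·(1−p) − e·p]·Δt with Δt = 1.
p: 0.85000 → 0.67873  (Δp = -0.17128)
p: 0.67873 → 0.63380  (Δp = -0.04493)
p: 0.63380 → 0.61434  (Δp = -0.01946)

0.614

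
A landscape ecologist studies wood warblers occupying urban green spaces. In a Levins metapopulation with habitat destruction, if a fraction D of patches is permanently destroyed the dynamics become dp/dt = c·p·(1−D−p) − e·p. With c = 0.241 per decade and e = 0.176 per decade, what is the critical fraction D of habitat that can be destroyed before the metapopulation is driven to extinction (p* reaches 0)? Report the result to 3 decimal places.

0.270

The nontrivial equilibrium is p* = (1−D) − e/c; extinction occurs when this hits zero.
So D_crit = 1 − e/c = 1 − 0.176/0.241 = 1 − 0.7303 = 0.2697.
This equals the undisturbed p*, a classic result of Lande's extension.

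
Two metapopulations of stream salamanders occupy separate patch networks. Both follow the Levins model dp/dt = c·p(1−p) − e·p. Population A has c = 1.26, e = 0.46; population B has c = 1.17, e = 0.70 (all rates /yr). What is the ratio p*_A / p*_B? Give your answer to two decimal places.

1.58

A: p*_A = 1 − 0.46/1.26 = 0.6349.
B: p*_B = 1 − 0.70/1.17 = 0.4017.
p*_A / p*_B = 0.6349/0.4017 = 1.5805.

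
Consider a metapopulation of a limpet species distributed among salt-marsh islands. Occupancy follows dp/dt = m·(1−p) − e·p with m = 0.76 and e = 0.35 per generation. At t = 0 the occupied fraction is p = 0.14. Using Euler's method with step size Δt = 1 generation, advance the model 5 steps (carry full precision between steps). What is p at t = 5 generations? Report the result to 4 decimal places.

0.6847

Update rule: p ← p + [m·(1−p) − e·p]·Δt with Δt = 1.
step 1: Δp = +0.60460, p = 0.74460
step 2: Δp = -0.06651, p = 0.67809
step 3: Δp = +0.00732, p = 0.68541
step 4: Δp = -0.00080, p = 0.68460
step 5: Δp = +0.00009, p = 0.68469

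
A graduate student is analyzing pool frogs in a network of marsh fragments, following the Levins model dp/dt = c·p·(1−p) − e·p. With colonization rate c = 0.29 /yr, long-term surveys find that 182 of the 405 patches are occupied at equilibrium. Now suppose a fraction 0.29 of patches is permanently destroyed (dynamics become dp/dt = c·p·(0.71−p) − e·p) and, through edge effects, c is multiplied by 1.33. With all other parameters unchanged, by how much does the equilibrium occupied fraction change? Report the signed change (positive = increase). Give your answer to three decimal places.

-0.153

Observed p* = 182/405 = 0.44938.
Balance c(1−p*) = e gives e = 0.29×(1 − 0.44938) = 0.15968.
New p* = 0.71 − e/c = 0.71 − 0.15968/0.38570 = 0.29600.
Δp* = 0.29600 − 0.44938 = -0.15338.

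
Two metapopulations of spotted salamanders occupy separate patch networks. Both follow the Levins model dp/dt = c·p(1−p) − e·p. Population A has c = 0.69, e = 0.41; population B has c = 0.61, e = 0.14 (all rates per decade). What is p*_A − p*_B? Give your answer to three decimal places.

-0.365

A: p*_A = 1 − 0.41/0.69 = 0.4058.
B: p*_B = 1 − 0.14/0.61 = 0.7705.
p*_A − p*_B = 0.4058 − 0.7705 = -0.3647.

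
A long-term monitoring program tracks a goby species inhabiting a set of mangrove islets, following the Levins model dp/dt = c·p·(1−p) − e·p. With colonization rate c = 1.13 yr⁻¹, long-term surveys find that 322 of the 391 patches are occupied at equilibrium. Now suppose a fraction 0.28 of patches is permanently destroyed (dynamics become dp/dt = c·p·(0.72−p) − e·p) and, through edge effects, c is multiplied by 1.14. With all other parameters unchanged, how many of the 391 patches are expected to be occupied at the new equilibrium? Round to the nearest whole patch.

Observed p* = 322/391 = 0.82353.
Balance c(1−p*) = e gives e = 1.13×(1 − 0.82353) = 0.19941.
New p* = 0.72 − e/c = 0.72 − 0.19941/1.28820 = 0.56520.
Expected occupied = 391 × 0.56520 = 220.99 ≈ 221.

221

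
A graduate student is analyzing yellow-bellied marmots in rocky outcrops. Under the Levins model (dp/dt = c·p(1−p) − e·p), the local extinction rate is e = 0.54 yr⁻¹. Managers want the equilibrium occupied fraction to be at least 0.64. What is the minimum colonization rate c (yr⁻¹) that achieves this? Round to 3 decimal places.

p* = 1 − e/c ≥ 0.64 requires e/c ≤ 0.3600, i.e. c ≥ e/0.3600.
c_min = 0.54/0.3600 = 1.5000.

1.500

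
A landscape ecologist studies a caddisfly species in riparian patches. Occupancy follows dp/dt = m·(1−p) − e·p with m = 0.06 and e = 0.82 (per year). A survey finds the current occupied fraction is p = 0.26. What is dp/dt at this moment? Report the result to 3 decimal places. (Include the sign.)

-0.169

Colonization term: m·(1−p) = 0.06×0.7400 = 0.04440.
Extinction term: e·p = 0.21320.
dp/dt = 0.04440 − 0.21320 = -0.16880.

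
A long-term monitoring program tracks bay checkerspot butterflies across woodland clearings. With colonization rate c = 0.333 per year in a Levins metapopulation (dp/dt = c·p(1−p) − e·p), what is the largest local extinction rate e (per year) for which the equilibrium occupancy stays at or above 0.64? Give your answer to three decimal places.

0.120

1 − e/c ≥ 0.64 ⇒ e ≤ c(1 − 0.64) = 0.333 × 0.3600.
e_max = 0.1199.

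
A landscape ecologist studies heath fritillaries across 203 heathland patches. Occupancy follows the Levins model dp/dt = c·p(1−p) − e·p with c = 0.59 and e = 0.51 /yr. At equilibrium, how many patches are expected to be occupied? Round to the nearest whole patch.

p* = 1 − e/c = 1 − 0.51/0.59 = 0.1356.
Expected occupied patches = N × p* = 203 × 0.1356 = 27.53 ≈ 28.

28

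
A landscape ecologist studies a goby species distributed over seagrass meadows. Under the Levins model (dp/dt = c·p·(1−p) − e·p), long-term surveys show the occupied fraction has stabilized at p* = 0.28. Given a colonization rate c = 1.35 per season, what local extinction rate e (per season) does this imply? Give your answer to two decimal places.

At equilibrium c(1−p*) = e.
e = 1.35 × (1 − 0.28) = 1.35 × 0.7200 = 0.9720.

0.97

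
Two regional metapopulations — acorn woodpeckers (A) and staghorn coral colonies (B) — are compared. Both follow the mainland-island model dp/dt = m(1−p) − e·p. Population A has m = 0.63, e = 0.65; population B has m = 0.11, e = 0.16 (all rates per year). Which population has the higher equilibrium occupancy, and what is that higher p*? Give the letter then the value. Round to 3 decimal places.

A: p*_A = m/(m+e) = 0.63/1.2800 = 0.4922.
B: p*_B = 0.11/0.2700 = 0.4074.
A is higher at 0.4922.

A, 0.492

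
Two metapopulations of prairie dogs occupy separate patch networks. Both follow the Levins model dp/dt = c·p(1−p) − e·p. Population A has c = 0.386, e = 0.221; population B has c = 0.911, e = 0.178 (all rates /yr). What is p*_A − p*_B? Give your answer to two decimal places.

-0.38

A: p*_A = 1 − 0.221/0.386 = 0.4275.
B: p*_B = 1 − 0.178/0.911 = 0.8046.
p*_A − p*_B = 0.4275 − 0.8046 = -0.3771.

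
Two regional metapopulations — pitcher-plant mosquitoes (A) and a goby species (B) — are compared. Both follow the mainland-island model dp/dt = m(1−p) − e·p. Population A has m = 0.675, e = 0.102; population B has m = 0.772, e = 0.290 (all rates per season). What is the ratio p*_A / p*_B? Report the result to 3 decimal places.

1.195

A: p*_A = m/(m+e) = 0.675/0.7770 = 0.8687.
B: p*_B = 0.772/1.0620 = 0.7269.
p*_A / p*_B = 0.8687/0.7269 = 1.1951.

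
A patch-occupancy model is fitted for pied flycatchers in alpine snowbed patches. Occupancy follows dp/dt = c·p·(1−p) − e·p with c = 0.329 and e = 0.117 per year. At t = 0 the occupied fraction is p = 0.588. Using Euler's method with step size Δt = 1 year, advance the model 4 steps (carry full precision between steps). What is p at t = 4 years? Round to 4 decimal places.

0.6211

Update rule: p ← p + [c·p·(1−p) − e·p]·Δt with Δt = 1.
p: 0.58800 → 0.59891  (Δp = +0.01091)
p: 0.59891 → 0.60787  (Δp = +0.00896)
p: 0.60787 → 0.61517  (Δp = +0.00730)
p: 0.61517 → 0.62108  (Δp = +0.00591)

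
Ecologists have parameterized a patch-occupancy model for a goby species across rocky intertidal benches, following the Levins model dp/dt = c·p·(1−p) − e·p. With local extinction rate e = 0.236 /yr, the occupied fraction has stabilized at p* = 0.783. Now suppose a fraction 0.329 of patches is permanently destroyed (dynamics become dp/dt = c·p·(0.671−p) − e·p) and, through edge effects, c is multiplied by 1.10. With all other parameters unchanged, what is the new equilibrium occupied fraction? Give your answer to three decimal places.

0.474

Balance c(1−p*) = e gives c = e/(1 − 0.78300) = 0.236/0.21700 = 1.08756.
New p* = 0.671 − e/c = 0.671 − 0.23600/1.19632 = 0.47373.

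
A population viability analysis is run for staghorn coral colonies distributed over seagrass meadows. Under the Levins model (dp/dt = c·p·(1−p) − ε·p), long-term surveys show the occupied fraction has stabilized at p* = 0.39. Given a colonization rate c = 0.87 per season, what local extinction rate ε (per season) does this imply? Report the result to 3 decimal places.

At equilibrium c(1−p*) = ε.
ε = 0.87 × (1 − 0.39) = 0.87 × 0.6100 = 0.5307.

0.531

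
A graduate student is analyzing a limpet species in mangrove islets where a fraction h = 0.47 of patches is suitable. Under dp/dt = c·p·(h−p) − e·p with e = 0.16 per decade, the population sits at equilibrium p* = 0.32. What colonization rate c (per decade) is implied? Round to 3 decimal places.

1.067

At equilibrium c(h−p*) = e, so c = e/(h−p*).
c = 0.16/(0.47 − 0.32) = 0.16/0.1500 = 1.0667.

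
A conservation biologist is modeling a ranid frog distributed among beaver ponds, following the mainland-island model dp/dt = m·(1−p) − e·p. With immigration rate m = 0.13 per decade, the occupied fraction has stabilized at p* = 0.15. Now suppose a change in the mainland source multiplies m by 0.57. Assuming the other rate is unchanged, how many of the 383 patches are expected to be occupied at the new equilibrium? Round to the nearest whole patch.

35

Balance m(1−p*) = e·p* gives e = m(1−p*)/p* = 0.13×0.85000/0.15000 = 0.73667.
New p* = m/(m+e) = 0.07410/(0.07410+0.73667) = 0.09139.
Expected occupied = 383 × 0.09139 = 35.00 ≈ 35.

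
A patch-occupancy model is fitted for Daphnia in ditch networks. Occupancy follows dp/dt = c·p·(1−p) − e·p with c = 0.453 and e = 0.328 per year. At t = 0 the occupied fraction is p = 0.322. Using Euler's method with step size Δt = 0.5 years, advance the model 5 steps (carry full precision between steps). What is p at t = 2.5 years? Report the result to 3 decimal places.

Update rule: p ← p + [c·p·(1−p) − e·p]·Δt with Δt = 0.5.
t = 0.5: p = 0.32200 + (-0.00336) = 0.31864
t = 1: p = 0.31864 + (-0.00308) = 0.31556
t = 1.5: p = 0.31556 + (-0.00283) = 0.31273
t = 2: p = 0.31273 + (-0.00261) = 0.31012
t = 2.5: p = 0.31012 + (-0.00240) = 0.30772

0.308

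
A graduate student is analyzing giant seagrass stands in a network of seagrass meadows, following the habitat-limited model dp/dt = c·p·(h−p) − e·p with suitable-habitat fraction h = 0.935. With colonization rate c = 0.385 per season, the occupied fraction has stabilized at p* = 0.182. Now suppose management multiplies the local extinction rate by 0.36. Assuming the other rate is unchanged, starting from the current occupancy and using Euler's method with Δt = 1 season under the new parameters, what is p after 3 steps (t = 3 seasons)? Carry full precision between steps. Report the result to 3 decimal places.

0.293

Balance c(h−p*) = e gives e = 0.385×(0.935 − 0.18200) = 0.28991.
Starting from p₀ = 0.18200; update p ← p + (dp/dt)·Δt with the new parameters.
step 1: Δp = +0.03377, p = 0.21577
step 2: Δp = +0.03723, p = 0.25300
step 3: Δp = +0.04003, p = 0.29302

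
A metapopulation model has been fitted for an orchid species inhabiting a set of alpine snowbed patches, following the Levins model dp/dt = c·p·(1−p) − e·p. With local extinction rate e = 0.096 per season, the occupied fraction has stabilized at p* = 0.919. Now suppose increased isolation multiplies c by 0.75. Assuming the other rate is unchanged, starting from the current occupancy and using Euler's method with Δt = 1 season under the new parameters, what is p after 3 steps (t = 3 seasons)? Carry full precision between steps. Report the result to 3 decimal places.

0.892

Balance c(1−p*) = e gives c = e/(1 − 0.91900) = 0.096/0.08100 = 1.18519.
Starting from p₀ = 0.91900; update p ← p + (dp/dt)·Δt with the new parameters.
t = 1: p = 0.91900 + (-0.02206) = 0.89694
t = 2: p = 0.89694 + (-0.00394) = 0.89300
t = 3: p = 0.89300 + (-0.00080) = 0.89221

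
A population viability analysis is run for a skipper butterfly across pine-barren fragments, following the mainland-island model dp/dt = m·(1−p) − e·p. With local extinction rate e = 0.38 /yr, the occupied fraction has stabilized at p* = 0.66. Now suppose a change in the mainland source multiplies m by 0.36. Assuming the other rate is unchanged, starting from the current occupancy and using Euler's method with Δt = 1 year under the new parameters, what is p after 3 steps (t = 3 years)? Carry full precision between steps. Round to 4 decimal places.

0.4224

Balance m(1−p*) = e·p* gives m = e·p*/(1−p*) = 0.38×0.66000/0.34000 = 0.73765.
Starting from p₀ = 0.66000; update p ← p + (dp/dt)·Δt with the new parameters.
p: 0.66000 → 0.49949  (Δp = -0.16051)
p: 0.49949 → 0.44259  (Δp = -0.05689)
p: 0.44259 → 0.42243  (Δp = -0.02017)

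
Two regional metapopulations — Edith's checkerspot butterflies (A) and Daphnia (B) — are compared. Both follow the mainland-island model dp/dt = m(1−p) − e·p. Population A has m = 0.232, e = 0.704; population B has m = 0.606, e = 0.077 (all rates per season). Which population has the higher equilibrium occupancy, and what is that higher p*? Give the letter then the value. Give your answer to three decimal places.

A: p*_A = m/(m+e) = 0.232/0.9360 = 0.2479.
B: p*_B = 0.606/0.6830 = 0.8873.
B is higher at 0.8873.

B, 0.887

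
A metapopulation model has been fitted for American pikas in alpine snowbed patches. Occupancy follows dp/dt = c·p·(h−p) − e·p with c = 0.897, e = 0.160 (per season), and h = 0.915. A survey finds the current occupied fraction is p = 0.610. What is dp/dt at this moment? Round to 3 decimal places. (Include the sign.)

0.069

Colonization term: c·p·(h−p) = 0.897×0.610×0.3050 = 0.16689.
Extinction term: e·p = 0.09760.
dp/dt = 0.16689 − 0.09760 = 0.06929.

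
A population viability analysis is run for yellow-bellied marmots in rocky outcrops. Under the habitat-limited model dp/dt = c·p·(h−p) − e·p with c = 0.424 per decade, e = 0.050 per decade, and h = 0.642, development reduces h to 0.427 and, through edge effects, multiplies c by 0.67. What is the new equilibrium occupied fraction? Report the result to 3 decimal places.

0.251

Before: p* = h − e/c = 0.642 − 0.050/0.424 = 0.642 − 0.1179 = 0.5241.
After: c = 0.28408, e = 0.05, h = 0.427; p* = 0.427 − 0.05/0.28408 = 0.2510.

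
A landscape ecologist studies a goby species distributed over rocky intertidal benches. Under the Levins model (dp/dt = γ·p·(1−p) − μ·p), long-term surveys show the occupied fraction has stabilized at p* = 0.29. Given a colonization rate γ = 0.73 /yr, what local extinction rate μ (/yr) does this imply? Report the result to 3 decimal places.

At equilibrium γ(1−p*) = μ.
μ = 0.73 × (1 − 0.29) = 0.73 × 0.7100 = 0.5183.

0.518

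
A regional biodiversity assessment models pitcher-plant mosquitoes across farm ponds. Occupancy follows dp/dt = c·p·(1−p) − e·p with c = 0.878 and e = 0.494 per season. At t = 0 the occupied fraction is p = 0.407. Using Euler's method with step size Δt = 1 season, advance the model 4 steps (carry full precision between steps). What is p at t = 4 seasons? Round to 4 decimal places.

0.4325

Update rule: p ← p + [c·p·(1−p) − e·p]·Δt with Δt = 1.
p: 0.40700 → 0.41785  (Δp = +0.01085)
p: 0.41785 → 0.42501  (Δp = +0.00716)
p: 0.42501 → 0.42961  (Δp = +0.00461)
p: 0.42961 → 0.43254  (Δp = +0.00292)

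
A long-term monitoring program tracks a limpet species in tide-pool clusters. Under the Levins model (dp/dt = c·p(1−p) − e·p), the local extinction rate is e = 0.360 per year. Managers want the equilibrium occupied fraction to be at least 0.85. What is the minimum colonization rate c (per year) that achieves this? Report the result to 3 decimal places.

p* = 1 − e/c ≥ 0.85 requires e/c ≤ 0.1500, i.e. c ≥ e/0.1500.
c_min = 0.360/0.1500 = 2.4000.

2.400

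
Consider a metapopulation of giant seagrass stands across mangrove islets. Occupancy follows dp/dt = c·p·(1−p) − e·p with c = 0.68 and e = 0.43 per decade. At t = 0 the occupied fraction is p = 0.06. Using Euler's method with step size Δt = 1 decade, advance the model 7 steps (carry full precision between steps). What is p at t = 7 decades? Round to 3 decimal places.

0.187

Update rule: p ← p + [c·p·(1−p) − e·p]·Δt with Δt = 1.
p: 0.06000 → 0.07255  (Δp = +0.01255)
p: 0.07255 → 0.08711  (Δp = +0.01456)
p: 0.08711 → 0.10373  (Δp = +0.01662)
p: 0.10373 → 0.12234  (Δp = +0.01862)
p: 0.12234 → 0.14275  (Δp = +0.02041)
p: 0.14275 → 0.16458  (Δp = +0.02183)
p: 0.16458 → 0.18731  (Δp = +0.02273)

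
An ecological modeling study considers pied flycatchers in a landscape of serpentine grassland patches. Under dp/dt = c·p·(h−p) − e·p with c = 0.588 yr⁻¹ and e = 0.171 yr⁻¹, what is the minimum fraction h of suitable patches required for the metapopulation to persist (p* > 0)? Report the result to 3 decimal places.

0.291

p* = h − e/c is positive only when h > e/c.
h_min = e/c = 0.171/0.588 = 0.2908.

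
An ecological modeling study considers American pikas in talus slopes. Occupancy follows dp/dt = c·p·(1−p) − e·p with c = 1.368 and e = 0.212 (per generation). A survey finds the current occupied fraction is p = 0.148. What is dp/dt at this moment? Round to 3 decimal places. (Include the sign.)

0.141

Colonization term: c·p·(1−p) = 1.368×0.148×0.8520 = 0.17250.
Extinction term: e·p = 0.03138.
dp/dt = 0.17250 − 0.03138 = 0.14112.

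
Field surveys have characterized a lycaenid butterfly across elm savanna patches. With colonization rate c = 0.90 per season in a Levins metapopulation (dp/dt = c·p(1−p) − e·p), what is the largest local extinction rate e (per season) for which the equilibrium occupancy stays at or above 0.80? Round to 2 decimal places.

1 − e/c ≥ 0.80 ⇒ e ≤ c(1 − 0.80) = 0.90 × 0.2000.
e_max = 0.1800.

0.18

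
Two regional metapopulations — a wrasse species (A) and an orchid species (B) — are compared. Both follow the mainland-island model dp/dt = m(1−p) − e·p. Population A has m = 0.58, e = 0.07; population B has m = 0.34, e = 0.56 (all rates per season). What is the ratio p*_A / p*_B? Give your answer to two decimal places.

2.36

A: p*_A = m/(m+e) = 0.58/0.6500 = 0.8923.
B: p*_B = 0.34/0.9000 = 0.3778.
p*_A / p*_B = 0.8923/0.3778 = 2.3620.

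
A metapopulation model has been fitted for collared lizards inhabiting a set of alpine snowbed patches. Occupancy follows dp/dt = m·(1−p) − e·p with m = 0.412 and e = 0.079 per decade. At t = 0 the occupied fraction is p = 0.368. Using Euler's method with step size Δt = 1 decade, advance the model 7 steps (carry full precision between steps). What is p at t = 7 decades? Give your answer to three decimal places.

Update rule: p ← p + [m·(1−p) − e·p]·Δt with Δt = 1.
  1  |  dp/dt·Δt = +0.231312  |  p_1 = 0.599312
  2  |  dp/dt·Δt = +0.117738  |  p_2 = 0.717050
  3  |  dp/dt·Δt = +0.059929  |  p_3 = 0.776978
  4  |  dp/dt·Δt = +0.030504  |  p_4 = 0.807482
  5  |  dp/dt·Δt = +0.015526  |  p_5 = 0.823008
  6  |  dp/dt·Δt = +0.007903  |  p_6 = 0.830911
  7  |  dp/dt·Δt = +0.004023  |  p_7 = 0.834934

0.835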